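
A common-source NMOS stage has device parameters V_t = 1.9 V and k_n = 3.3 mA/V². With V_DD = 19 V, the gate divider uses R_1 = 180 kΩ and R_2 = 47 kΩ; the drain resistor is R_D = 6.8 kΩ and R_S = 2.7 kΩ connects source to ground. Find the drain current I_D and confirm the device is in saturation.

I_D ≈ 0.54 mA

V_G = V_DD·R_2/(R_1+R_2) = 19×47/227 = 3.93 V.
Assume saturation: I_D = (k_n/2)(V_GS − V_t)² with V_GS = V_G − I_D·R_S = 3.93 − 2.7·I_D.
Substituting gives 12·I_D² − 19.1·I_D + 6.83 = 0, with roots I_D = 0.541 or 1.05 mA.
The root I_D = 1.05 mA gives V_GS = 1.1 V ≤ V_t, so take I_D = 0.541 mA.
Then V_GS = 2.47 V and V_DS = V_DD − I_D(R_D+R_S) = 19 − 0.541×9.5 = 13.9 V.
Saturation requires V_DS ≥ V_GS − V_t = 0.573 V; 13.9 ≥ 0.573 ✓.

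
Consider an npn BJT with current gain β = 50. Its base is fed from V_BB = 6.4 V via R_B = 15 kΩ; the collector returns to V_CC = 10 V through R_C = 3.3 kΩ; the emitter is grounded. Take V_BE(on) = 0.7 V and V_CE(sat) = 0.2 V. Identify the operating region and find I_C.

Assume active: I_B = (6.4 − 0.7)/15 = 0.38 mA, giving I_C = β·I_B = 19 mA.
But then V_CE = 10 − 19×3.3 = -52.7 V < V_CE(sat) = 0.2 V — impossible in the active region.
So the transistor is saturated. With V_CE = 0.2 V, I_C = (V_CC − 0.2)/R_C = 9.8/3.3 = 2.97 mA.
Check: β·I_B = 19 mA > I_C = 2.97 mA, confirming saturation.

saturation; I_C ≈ 3 mA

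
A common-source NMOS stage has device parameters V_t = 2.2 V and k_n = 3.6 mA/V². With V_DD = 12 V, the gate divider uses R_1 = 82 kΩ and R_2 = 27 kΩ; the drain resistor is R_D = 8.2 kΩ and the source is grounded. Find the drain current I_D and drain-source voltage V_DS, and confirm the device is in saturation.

I_D ≈ 1.1 mA, V_DS ≈ 3.2 V

V_G = V_DD·R_2/(R_1+R_2) = 12×27/109 = 2.97 V. With the source grounded, V_GS = V_G = 2.97 V.
Assume saturation: I_D = (k_n/2)(V_GS − V_t)² = (3.6/2)×(2.97 − 2.2)² = 1.8×0.772² = 1.07 mA.
V_DS = V_DD − I_D·R_D = 12 − 1.07×8.2 = 3.19 V.
Saturation requires V_DS ≥ V_GS − V_t = 0.772 V; 3.19 ≥ 0.772 ✓.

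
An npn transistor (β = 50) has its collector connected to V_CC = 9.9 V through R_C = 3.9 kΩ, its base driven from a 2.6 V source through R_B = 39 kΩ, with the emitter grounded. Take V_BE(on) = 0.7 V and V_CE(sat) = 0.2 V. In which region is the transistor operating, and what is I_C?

active; I_C ≈ 2.4 mA

Assume active. Base-emitter loop: I_B = (V_BB − V_BE)/R_B = (2.6 − 0.7)/39 = 0.0487 mA.
I_C = β·I_B = 50×0.0487 = 2.44 mA.
V_CE = V_CC − I_C·R_C = 9.9 − 2.44×3.9 = 0.4 V > V_CE(sat), so the active-region assumption holds.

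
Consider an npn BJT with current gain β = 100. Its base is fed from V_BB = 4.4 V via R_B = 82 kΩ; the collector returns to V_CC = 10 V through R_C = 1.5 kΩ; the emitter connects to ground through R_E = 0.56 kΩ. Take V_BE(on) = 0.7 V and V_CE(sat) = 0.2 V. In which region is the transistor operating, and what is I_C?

Assume active. Base-emitter loop: I_B = (V_BB − V_BE)/(R_B + (β+1)R_E) = (4.4 − 0.7)/(82 + 101×0.56) = 0.0267 mA.
I_C = β·I_B = 100×0.0267 = 2.67 mA.
V_CE = V_CC − I_C·R_C − I_E·R_E = 10 − 2.67×1.5 − 2.7×0.56 = 4.48 V > V_CE(sat), so the active-region assumption holds.

active; I_C ≈ 2.7 mA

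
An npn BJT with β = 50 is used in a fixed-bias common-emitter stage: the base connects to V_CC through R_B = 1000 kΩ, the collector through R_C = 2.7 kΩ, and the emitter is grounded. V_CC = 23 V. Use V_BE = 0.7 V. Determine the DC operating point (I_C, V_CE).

I_C ≈ 1.1 mA, V_CE ≈ 20 V

Base loop: V_CC = I_B·R_B + V_BE, so I_B = (23 − 0.7)/1000 kΩ = 0.0223 mA.
In the active region I_C = β·I_B = 50 × 0.0223 = 1.11 mA.
Collector loop: V_CE = V_CC − I_C·R_C = 23 − 1.11×2.7 = 20 V.
Since V_CE = 20 V > V_CE(sat) ≈ 0.2 V, the transistor is in the active region as assumed.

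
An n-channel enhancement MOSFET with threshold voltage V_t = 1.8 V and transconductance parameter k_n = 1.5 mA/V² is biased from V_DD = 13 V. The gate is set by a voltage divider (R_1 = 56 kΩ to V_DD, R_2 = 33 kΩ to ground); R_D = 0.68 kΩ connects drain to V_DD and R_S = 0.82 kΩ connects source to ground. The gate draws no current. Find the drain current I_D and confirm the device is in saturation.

I_D ≈ 1.8 mA

V_G = V_DD·R_2/(R_1+R_2) = 13×33/89 = 4.82 V.
Assume saturation: I_D = (k_n/2)(V_GS − V_t)² with V_GS = V_G − I_D·R_S = 4.82 − 0.82·I_D.
Substituting gives 0.504·I_D² − 4.71·I_D + 6.84 = 0, with roots I_D = 1.8 or 7.55 mA.
The root I_D = 7.55 mA gives V_GS = -1.37 V ≤ V_t, so take I_D = 1.8 mA.
Then V_GS = 3.35 V and V_DS = V_DD − I_D(R_D+R_S) = 13 − 1.8×1.5 = 10.3 V.
Saturation requires V_DS ≥ V_GS − V_t = 1.55 V; 10.3 ≥ 1.55 ✓.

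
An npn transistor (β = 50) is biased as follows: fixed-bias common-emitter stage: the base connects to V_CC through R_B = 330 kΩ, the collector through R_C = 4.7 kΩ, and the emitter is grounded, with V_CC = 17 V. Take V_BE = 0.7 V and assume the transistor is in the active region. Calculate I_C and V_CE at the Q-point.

I_C ≈ 2.5 mA, V_CE ≈ 5.4 V

Base loop: V_CC = I_B·R_B + V_BE, so I_B = (17 − 0.7)/330 kΩ = 0.0494 mA.
In the active region I_C = β·I_B = 50 × 0.0494 = 2.47 mA.
Collector loop: V_CE = V_CC − I_C·R_C = 17 − 2.47×4.7 = 5.39 V.
Since V_CE = 5.39 V > V_CE(sat) ≈ 0.2 V, the transistor is in the active region as assumed.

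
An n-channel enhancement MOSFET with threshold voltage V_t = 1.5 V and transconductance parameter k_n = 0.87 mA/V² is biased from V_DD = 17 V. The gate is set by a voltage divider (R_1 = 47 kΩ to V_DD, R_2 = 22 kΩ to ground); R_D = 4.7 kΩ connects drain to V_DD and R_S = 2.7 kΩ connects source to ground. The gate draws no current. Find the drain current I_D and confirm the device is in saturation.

I_D ≈ 0.91 mA

V_G = V_DD·R_2/(R_1+R_2) = 17×22/69 = 5.42 V.
Assume saturation: I_D = (k_n/2)(V_GS − V_t)² with V_GS = V_G − I_D·R_S = 5.42 − 2.7·I_D.
Substituting gives 3.17·I_D² − 10.2·I_D + 6.69 = 0, with roots I_D = 0.915 or 2.3 mA.
The root I_D = 2.3 mA gives V_GS = -0.802 V ≤ V_t, so take I_D = 0.915 mA.
Then V_GS = 2.95 V and V_DS = V_DD − I_D(R_D+R_S) = 17 − 0.915×7.4 = 10.2 V.
Saturation requires V_DS ≥ V_GS − V_t = 1.45 V; 10.2 ≥ 1.45 ✓.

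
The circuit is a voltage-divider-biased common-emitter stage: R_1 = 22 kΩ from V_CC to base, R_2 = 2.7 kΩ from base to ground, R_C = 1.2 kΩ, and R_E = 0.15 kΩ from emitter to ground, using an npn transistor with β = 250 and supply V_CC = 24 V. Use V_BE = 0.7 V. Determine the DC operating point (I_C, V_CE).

I_C ≈ 12 mA, V_CE ≈ 7.8 V

Thevenize the base divider: V_Th = V_CC·R_2/(R_1+R_2) = 24×2.7/24.7 = 2.62 V, R_Th = R_1‖R_2 = 2.4 kΩ.
Base-emitter loop: V_Th = I_B·R_Th + V_BE + (β+1)I_B·R_E, so I_B = (2.62 − 0.7) / (2.4 + 251×0.15) = 0.048 mA.
I_C = β·I_B = 250×0.048 = 12 mA, and I_E = (β+1)I_B = 12.1 mA.
V_CE = V_CC − I_C·R_C − I_E·R_E = 24 − 12×1.2 − 12.1×0.15 = 7.79 V.
V_CE = 7.79 V > 0.2 V confirms active-region operation.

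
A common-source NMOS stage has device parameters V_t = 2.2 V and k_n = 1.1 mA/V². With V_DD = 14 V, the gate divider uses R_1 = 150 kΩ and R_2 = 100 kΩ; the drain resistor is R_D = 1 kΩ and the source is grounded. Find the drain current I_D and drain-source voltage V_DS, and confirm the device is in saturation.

V_G = V_DD·R_2/(R_1+R_2) = 14×100/250 = 5.6 V. With the source grounded, V_GS = V_G = 5.6 V.
Assume saturation: I_D = (k_n/2)(V_GS − V_t)² = (1.1/2)×(5.6 − 2.2)² = 0.55×3.4² = 6.36 mA.
V_DS = V_DD − I_D·R_D = 14 − 6.36×1 = 7.64 V.
Saturation requires V_DS ≥ V_GS − V_t = 3.4 V; 7.64 ≥ 3.4 ✓.

I_D ≈ 6.4 mA, V_DS ≈ 7.6 V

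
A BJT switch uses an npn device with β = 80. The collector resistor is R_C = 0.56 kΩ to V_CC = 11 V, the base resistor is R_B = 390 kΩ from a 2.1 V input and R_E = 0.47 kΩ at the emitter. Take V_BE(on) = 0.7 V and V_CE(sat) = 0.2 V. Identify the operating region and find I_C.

Assume active. Base-emitter loop: I_B = (V_BB − V_BE)/(R_B + (β+1)R_E) = (2.1 − 0.7)/(390 + 81×0.47) = 0.00327 mA.
I_C = β·I_B = 80×0.00327 = 0.262 mA.
V_CE = V_CC − I_C·R_C − I_E·R_E = 11 − 0.262×0.56 − 0.265×0.47 = 10.7 V > V_CE(sat), so the active-region assumption holds.

active; I_C ≈ 0.26 mA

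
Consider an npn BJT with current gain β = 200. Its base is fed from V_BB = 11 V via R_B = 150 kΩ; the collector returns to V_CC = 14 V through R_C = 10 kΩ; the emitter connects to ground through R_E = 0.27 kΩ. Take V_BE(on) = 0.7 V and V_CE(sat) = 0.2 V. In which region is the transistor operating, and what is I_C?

Assume active: I_B = (11 − 0.7)/(150 + 201×0.27) = 0.0504 mA, I_C = β·I_B = 10.1 mA.
Then V_CE = 14 − 10.1×10 − 10.1×0.27 = -89.6 V < 0.2 V — the active assumption fails.
Re-solve with V_CE = 0.2 V. KCL at the emitter: V_E/R_E = (V_BB−0.7−V_E)/R_B + (V_CC−0.2−V_E)/R_C, giving V_E = 0.38 V.
I_C = (V_CC − 0.2 − V_E)/R_C = (13.8 − 0.38)/10 = 1.34 mA.
Check: I_B = (10.3 − 0.38)/150 = 0.0661 mA, and β·I_B = 13.2 mA > I_C, confirming saturation.

saturation; I_C ≈ 1.3 mA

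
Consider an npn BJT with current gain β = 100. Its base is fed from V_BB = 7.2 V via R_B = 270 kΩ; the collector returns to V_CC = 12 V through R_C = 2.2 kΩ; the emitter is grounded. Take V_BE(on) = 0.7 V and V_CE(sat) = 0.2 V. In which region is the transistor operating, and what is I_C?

Assume active. Base-emitter loop: I_B = (V_BB − V_BE)/R_B = (7.2 − 0.7)/270 = 0.0241 mA.
I_C = β·I_B = 100×0.0241 = 2.41 mA.
V_CE = V_CC − I_C·R_C = 12 − 2.41×2.2 = 6.7 V > V_CE(sat), so the active-region assumption holds.

active; I_C ≈ 2.4 mA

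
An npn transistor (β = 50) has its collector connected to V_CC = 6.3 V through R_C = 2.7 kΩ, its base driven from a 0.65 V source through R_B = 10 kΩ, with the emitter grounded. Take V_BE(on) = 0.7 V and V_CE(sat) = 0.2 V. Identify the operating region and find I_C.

cutoff; I_C ≈ 0

V_BB = 0.65 V ≤ V_BE(on) = 0.7 V, so the base-emitter junction is not forward biased.
The transistor is in cutoff: I_B = I_C = 0.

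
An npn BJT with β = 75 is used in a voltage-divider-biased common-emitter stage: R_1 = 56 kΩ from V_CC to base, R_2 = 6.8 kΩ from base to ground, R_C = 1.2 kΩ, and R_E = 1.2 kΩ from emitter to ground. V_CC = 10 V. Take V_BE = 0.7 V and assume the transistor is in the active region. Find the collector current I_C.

Thevenize the base divider: V_Th = V_CC·R_2/(R_1+R_2) = 10×6.8/62.8 = 1.08 V, R_Th = R_1‖R_2 = 6.06 kΩ.
Base-emitter loop: V_Th = I_B·R_Th + V_BE + (β+1)I_B·R_E, so I_B = (1.08 − 0.7) / (6.06 + 76×1.2) = 0.00394 mA.
I_C = β·I_B = 75×0.00394 = 0.295 mA, and I_E = (β+1)I_B = 0.299 mA.
V_CE = V_CC − I_C·R_C − I_E·R_E = 10 − 0.295×1.2 − 0.299×1.2 = 9.29 V.
V_CE = 9.29 V > 0.2 V confirms active-region operation.

I_C ≈ 0.3 mA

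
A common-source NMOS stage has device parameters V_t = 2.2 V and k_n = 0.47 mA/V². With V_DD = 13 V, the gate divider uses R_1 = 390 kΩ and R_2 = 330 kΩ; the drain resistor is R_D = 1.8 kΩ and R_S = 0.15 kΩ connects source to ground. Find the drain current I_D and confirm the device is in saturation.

V_G = V_DD·R_2/(R_1+R_2) = 13×330/720 = 5.96 V.
Assume saturation: I_D = (k_n/2)(V_GS − V_t)² with V_GS = V_G − I_D·R_S = 5.96 − 0.15·I_D.
Substituting gives 0.00529·I_D² − 1.26·I_D + 3.32 = 0, with roots I_D = 2.65 or 237 mA.
The root I_D = 237 mA gives V_GS = -29.5 V ≤ V_t, so take I_D = 2.65 mA.
Then V_GS = 5.56 V and V_DS = V_DD − I_D(R_D+R_S) = 13 − 2.65×1.95 = 7.83 V.
Saturation requires V_DS ≥ V_GS − V_t = 3.36 V; 7.83 ≥ 3.36 ✓.

I_D ≈ 2.7 mA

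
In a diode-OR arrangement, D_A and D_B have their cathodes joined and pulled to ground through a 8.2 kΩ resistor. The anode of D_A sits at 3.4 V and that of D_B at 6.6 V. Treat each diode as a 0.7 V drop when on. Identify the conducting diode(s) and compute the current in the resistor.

Only D_B conducts; I_R ≈ 0.72 mA

Assume both conduct. Then node N would need to be at both 3.4−0.7 = 2.7 V and 6.6−0.7 = 5.9 V, which is impossible.
Assume only D_B conducts: V_N = 6.6 − 0.7 = 5.9 V, so I_R = 5.9/8.2 = 0.72 mA.
Check D_A: its anode-to-cathode voltage is 3.4 − 5.9 = -2.5 V < 0.7 V, so it is off. The assumption is consistent.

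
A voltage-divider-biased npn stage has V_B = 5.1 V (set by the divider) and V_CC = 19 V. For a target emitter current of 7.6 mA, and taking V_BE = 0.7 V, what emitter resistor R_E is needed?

V_E = V_B − V_BE = 5.1 − 0.7 = 4.4 V.
R_E = V_E / I_E = 4.4 / 7.6 = 0.579 kΩ.

R_E ≈ 0.58 kΩ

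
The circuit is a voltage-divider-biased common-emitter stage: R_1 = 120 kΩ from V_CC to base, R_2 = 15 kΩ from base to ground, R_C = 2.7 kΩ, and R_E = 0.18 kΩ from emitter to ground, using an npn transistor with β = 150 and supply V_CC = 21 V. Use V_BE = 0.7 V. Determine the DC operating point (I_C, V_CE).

Thevenize the base divider: V_Th = V_CC·R_2/(R_1+R_2) = 21×15/135 = 2.33 V, R_Th = R_1‖R_2 = 13.3 kΩ.
Base-emitter loop: V_Th = I_B·R_Th + V_BE + (β+1)I_B·R_E, so I_B = (2.33 − 0.7) / (13.3 + 151×0.18) = 0.0403 mA.
I_C = β·I_B = 150×0.0403 = 6.05 mA, and I_E = (β+1)I_B = 6.09 mA.
V_CE = V_CC − I_C·R_C − I_E·R_E = 21 − 6.05×2.7 − 6.09×0.18 = 3.58 V.
V_CE = 3.58 V > 0.2 V confirms active-region operation.

I_C ≈ 6 mA, V_CE ≈ 3.6 V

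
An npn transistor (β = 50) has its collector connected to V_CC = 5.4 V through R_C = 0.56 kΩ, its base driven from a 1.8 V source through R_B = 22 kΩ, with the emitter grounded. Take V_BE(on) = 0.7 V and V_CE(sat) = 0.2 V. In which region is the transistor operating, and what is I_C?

Assume active. Base-emitter loop: I_B = (V_BB − V_BE)/R_B = (1.8 − 0.7)/22 = 0.05 mA.
I_C = β·I_B = 50×0.05 = 2.5 mA.
V_CE = V_CC − I_C·R_C = 5.4 − 2.5×0.56 = 4 V > V_CE(sat), so the active-region assumption holds.

active; I_C ≈ 2.5 mA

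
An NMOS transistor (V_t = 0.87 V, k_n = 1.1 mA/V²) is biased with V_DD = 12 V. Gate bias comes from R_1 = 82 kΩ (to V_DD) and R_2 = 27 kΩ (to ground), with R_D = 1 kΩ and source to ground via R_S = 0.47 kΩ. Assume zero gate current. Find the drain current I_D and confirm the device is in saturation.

V_G = V_DD·R_2/(R_1+R_2) = 12×27/109 = 2.97 V.
Assume saturation: I_D = (k_n/2)(V_GS − V_t)² with V_GS = V_G − I_D·R_S = 2.97 − 0.47·I_D.
Substituting gives 0.121·I_D² − 2.09·I_D + 2.43 = 0, with roots I_D = 1.26 or 15.9 mA.
The root I_D = 15.9 mA gives V_GS = -4.51 V ≤ V_t, so take I_D = 1.26 mA.
Then V_GS = 2.38 V and V_DS = V_DD − I_D(R_D+R_S) = 12 − 1.26×1.47 = 10.2 V.
Saturation requires V_DS ≥ V_GS − V_t = 1.51 V; 10.2 ≥ 1.51 ✓.

I_D ≈ 1.3 mA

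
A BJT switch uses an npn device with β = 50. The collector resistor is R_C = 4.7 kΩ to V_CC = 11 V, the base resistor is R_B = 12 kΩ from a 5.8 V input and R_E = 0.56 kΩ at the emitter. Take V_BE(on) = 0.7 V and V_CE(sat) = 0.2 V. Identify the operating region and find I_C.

saturation; I_C ≈ 2 mA

Assume active: I_B = (5.8 − 0.7)/(12 + 51×0.56) = 0.126 mA, I_C = β·I_B = 6.29 mA.
Then V_CE = 11 − 6.29×4.7 − 6.41×0.56 = -22.1 V < 0.2 V — the active assumption fails.
Re-solve with V_CE = 0.2 V. KCL at the emitter: V_E/R_E = (V_BB−0.7−V_E)/R_B + (V_CC−0.2−V_E)/R_C, giving V_E = 1.31 V.
I_C = (V_CC − 0.2 − V_E)/R_C = (10.8 − 1.31)/4.7 = 2.02 mA.
Check: I_B = (5.1 − 1.31)/12 = 0.316 mA, and β·I_B = 15.8 mA > I_C, confirming saturation.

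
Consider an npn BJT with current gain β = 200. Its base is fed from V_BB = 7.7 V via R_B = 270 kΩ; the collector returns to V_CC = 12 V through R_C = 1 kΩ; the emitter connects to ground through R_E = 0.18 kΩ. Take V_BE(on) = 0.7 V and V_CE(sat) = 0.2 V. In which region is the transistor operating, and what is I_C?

active; I_C ≈ 4.6 mA

Assume active. Base-emitter loop: I_B = (V_BB − V_BE)/(R_B + (β+1)R_E) = (7.7 − 0.7)/(270 + 201×0.18) = 0.0229 mA.
I_C = β·I_B = 200×0.0229 = 4.57 mA.
V_CE = V_CC − I_C·R_C − I_E·R_E = 12 − 4.57×1 − 4.6×0.18 = 6.6 V > V_CE(sat), so the active-region assumption holds.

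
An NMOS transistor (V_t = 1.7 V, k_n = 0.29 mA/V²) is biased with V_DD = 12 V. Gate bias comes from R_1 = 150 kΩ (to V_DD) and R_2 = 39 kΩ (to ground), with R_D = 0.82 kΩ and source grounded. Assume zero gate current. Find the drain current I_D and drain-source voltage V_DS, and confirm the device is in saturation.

I_D ≈ 0.087 mA, V_DS ≈ 12 V

V_G = V_DD·R_2/(R_1+R_2) = 12×39/189 = 2.48 V. With the source grounded, V_GS = V_G = 2.48 V.
Assume saturation: I_D = (k_n/2)(V_GS − V_t)² = (0.29/2)×(2.48 − 1.7)² = 0.145×0.776² = 0.0874 mA.
V_DS = V_DD − I_D·R_D = 12 − 0.0874×0.82 = 11.9 V.
Saturation requires V_DS ≥ V_GS − V_t = 0.776 V; 11.9 ≥ 0.776 ✓.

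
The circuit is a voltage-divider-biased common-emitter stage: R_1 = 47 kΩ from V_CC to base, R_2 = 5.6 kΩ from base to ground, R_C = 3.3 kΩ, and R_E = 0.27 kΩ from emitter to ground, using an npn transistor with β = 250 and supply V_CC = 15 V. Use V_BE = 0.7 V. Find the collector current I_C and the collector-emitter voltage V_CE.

I_C ≈ 3.1 mA, V_CE ≈ 4 V

Thevenize the base divider: V_Th = V_CC·R_2/(R_1+R_2) = 15×5.6/52.6 = 1.6 V, R_Th = R_1‖R_2 = 5 kΩ.
Base-emitter loop: V_Th = I_B·R_Th + V_BE + (β+1)I_B·R_E, so I_B = (1.6 − 0.7) / (5 + 251×0.27) = 0.0123 mA.
I_C = β·I_B = 250×0.0123 = 3.08 mA, and I_E = (β+1)I_B = 3.09 mA.
V_CE = V_CC − I_C·R_C − I_E·R_E = 15 − 3.08×3.3 − 3.09×0.27 = 4 V.
V_CE = 4 V > 0.2 V confirms active-region operation.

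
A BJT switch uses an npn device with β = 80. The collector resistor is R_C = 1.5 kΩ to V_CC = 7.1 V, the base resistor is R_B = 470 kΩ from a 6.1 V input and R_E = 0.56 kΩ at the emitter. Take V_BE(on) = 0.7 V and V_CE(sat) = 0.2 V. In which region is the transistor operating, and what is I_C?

active; I_C ≈ 0.84 mA

Assume active. Base-emitter loop: I_B = (V_BB − V_BE)/(R_B + (β+1)R_E) = (6.1 − 0.7)/(470 + 81×0.56) = 0.0105 mA.
I_C = β·I_B = 80×0.0105 = 0.838 mA.
V_CE = V_CC − I_C·R_C − I_E·R_E = 7.1 − 0.838×1.5 − 0.849×0.56 = 5.37 V > V_CE(sat), so the active-region assumption holds.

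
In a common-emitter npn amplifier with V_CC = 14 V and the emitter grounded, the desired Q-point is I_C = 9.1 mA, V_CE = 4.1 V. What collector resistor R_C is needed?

Collector loop: V_CC = I_C·R_C + V_CE.
R_C = (V_CC − V_CE)/I_C = (14 − 4.1)/9.1 = 1.09 kΩ.

R_C ≈ 1.1 kΩ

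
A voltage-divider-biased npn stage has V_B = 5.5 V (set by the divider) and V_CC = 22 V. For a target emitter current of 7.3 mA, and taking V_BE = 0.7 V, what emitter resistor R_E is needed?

V_E = V_B − V_BE = 5.5 − 0.7 = 4.8 V.
R_E = V_E / I_E = 4.8 / 7.3 = 0.658 kΩ.

R_E ≈ 0.66 kΩ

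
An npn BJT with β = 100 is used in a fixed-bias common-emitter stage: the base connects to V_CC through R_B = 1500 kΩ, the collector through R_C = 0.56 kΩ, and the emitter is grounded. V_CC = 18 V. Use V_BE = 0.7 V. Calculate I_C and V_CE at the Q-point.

I_C ≈ 1.2 mA, V_CE ≈ 17 V

Base loop: V_CC = I_B·R_B + V_BE, so I_B = (18 − 0.7)/1500 kΩ = 0.0115 mA.
In the active region I_C = β·I_B = 100 × 0.0115 = 1.15 mA.
Collector loop: V_CE = V_CC − I_C·R_C = 18 − 1.15×0.56 = 17.4 V.
Since V_CE = 17.4 V > V_CE(sat) ≈ 0.2 V, the transistor is in the active region as assumed.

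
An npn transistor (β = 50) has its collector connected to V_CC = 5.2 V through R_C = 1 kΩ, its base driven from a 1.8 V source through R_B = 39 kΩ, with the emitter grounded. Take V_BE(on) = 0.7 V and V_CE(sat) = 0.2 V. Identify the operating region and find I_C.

active; I_C ≈ 1.4 mA

Assume active. Base-emitter loop: I_B = (V_BB − V_BE)/R_B = (1.8 − 0.7)/39 = 0.0282 mA.
I_C = β·I_B = 50×0.0282 = 1.41 mA.
V_CE = V_CC − I_C·R_C = 5.2 − 1.41×1 = 3.79 V > V_CE(sat), so the active-region assumption holds.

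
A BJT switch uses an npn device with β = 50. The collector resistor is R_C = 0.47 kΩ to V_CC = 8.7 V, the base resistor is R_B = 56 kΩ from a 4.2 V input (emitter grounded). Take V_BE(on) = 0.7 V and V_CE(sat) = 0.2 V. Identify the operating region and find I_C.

active; I_C ≈ 3.1 mA

Assume active. Base-emitter loop: I_B = (V_BB − V_BE)/R_B = (4.2 − 0.7)/56 = 0.0625 mA.
I_C = β·I_B = 50×0.0625 = 3.12 mA.
V_CE = V_CC − I_C·R_C = 8.7 − 3.12×0.47 = 7.23 V > V_CE(sat), so the active-region assumption holds.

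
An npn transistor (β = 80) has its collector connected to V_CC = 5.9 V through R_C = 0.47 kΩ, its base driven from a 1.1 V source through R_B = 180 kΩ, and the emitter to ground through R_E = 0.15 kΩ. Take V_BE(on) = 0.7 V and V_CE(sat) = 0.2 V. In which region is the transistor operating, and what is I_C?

active; I_C ≈ 0.17 mA

Assume active. Base-emitter loop: I_B = (V_BB − V_BE)/(R_B + (β+1)R_E) = (1.1 − 0.7)/(180 + 81×0.15) = 0.00208 mA.
I_C = β·I_B = 80×0.00208 = 0.167 mA.
V_CE = V_CC − I_C·R_C − I_E·R_E = 5.9 − 0.167×0.47 − 0.169×0.15 = 5.8 V > V_CE(sat), so the active-region assumption holds.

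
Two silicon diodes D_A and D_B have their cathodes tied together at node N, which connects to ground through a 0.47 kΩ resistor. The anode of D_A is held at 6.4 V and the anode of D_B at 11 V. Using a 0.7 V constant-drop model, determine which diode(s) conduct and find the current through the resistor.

Only D_B conducts; I_R ≈ 22 mA

Assume both conduct. Then node N would need to be at both 6.4−0.7 = 5.7 V and 11−0.7 = 10.3 V, which is impossible.
Assume only D_B conducts: V_N = 11 − 0.7 = 10.3 V, so I_R = 10.3/0.47 = 21.9 mA.
Check D_A: its anode-to-cathode voltage is 6.4 − 10.3 = -3.9 V < 0.7 V, so it is off. The assumption is consistent.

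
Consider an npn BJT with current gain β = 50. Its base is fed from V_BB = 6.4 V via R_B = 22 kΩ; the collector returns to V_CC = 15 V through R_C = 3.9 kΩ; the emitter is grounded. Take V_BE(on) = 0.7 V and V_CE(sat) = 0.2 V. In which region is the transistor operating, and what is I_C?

Assume active: I_B = (6.4 − 0.7)/22 = 0.259 mA, giving I_C = β·I_B = 13 mA.
But then V_CE = 15 − 13×3.9 = -35.5 V < V_CE(sat) = 0.2 V — impossible in the active region.
So the transistor is saturated. With V_CE = 0.2 V, I_C = (V_CC − 0.2)/R_C = 14.8/3.9 = 3.79 mA.
Check: β·I_B = 13 mA > I_C = 3.79 mA, confirming saturation.

saturation; I_C ≈ 3.8 mA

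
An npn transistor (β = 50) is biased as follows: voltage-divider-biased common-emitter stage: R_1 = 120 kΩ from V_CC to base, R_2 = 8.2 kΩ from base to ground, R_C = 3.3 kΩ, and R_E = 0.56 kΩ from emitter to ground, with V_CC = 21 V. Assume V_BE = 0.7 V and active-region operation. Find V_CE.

Thevenize the base divider: V_Th = V_CC·R_2/(R_1+R_2) = 21×8.2/128 = 1.34 V, R_Th = R_1‖R_2 = 7.68 kΩ.
Base-emitter loop: V_Th = I_B·R_Th + V_BE + (β+1)I_B·R_E, so I_B = (1.34 − 0.7) / (7.68 + 51×0.56) = 0.0178 mA.
I_C = β·I_B = 50×0.0178 = 0.888 mA, and I_E = (β+1)I_B = 0.905 mA.
V_CE = V_CC − I_C·R_C − I_E·R_E = 21 − 0.888×3.3 − 0.905×0.56 = 17.6 V.
V_CE = 17.6 V > 0.2 V confirms active-region operation.

V_CE ≈ 18 V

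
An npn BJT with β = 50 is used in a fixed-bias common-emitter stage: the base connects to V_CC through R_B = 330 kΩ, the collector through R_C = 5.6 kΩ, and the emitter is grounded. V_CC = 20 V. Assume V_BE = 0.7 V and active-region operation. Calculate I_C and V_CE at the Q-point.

Base loop: V_CC = I_B·R_B + V_BE, so I_B = (20 − 0.7)/330 kΩ = 0.0585 mA.
In the active region I_C = β·I_B = 50 × 0.0585 = 2.92 mA.
Collector loop: V_CE = V_CC − I_C·R_C = 20 − 2.92×5.6 = 3.62 V.
Since V_CE = 3.62 V > V_CE(sat) ≈ 0.2 V, the transistor is in the active region as assumed.

I_C ≈ 2.9 mA, V_CE ≈ 3.6 V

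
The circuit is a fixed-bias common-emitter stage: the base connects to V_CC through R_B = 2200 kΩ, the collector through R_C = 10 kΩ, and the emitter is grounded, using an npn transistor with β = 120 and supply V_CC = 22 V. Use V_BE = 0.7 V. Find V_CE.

Base loop: V_CC = I_B·R_B + V_BE, so I_B = (22 − 0.7)/2200 kΩ = 0.00968 mA.
In the active region I_C = β·I_B = 120 × 0.00968 = 1.16 mA.
Collector loop: V_CE = V_CC − I_C·R_C = 22 − 1.16×10 = 10.4 V.
Since V_CE = 10.4 V > V_CE(sat) ≈ 0.2 V, the transistor is in the active region as assumed.

V_CE ≈ 10 V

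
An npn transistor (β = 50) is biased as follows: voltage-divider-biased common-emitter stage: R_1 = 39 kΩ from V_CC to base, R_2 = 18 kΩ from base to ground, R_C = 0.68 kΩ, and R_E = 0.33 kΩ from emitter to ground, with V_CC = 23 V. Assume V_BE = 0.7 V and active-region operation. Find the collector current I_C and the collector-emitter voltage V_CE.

I_C ≈ 11 mA, V_CE ≈ 12 V

Thevenize the base divider: V_Th = V_CC·R_2/(R_1+R_2) = 23×18/57 = 7.26 V, R_Th = R_1‖R_2 = 12.3 kΩ.
Base-emitter loop: V_Th = I_B·R_Th + V_BE + (β+1)I_B·R_E, so I_B = (7.26 − 0.7) / (12.3 + 51×0.33) = 0.225 mA.
I_C = β·I_B = 50×0.225 = 11.3 mA, and I_E = (β+1)I_B = 11.5 mA.
V_CE = V_CC − I_C·R_C − I_E·R_E = 23 − 11.3×0.68 − 11.5×0.33 = 11.6 V.
V_CE = 11.6 V > 0.2 V confirms active-region operation.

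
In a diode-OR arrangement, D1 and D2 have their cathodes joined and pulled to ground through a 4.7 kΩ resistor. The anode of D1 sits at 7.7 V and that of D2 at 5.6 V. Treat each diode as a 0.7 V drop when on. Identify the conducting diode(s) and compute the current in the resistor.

Only D1 conducts; I_R ≈ 1.5 mA

Assume both conduct. Then node N would need to be at both 7.7−0.7 = 7 V and 5.6−0.7 = 4.9 V, which is impossible.
Assume only D1 conducts: V_N = 7.7 − 0.7 = 7 V, so I_R = 7/4.7 = 1.49 mA.
Check D2: its anode-to-cathode voltage is 5.6 − 7 = -1.4 V < 0.7 V, so it is off. The assumption is consistent.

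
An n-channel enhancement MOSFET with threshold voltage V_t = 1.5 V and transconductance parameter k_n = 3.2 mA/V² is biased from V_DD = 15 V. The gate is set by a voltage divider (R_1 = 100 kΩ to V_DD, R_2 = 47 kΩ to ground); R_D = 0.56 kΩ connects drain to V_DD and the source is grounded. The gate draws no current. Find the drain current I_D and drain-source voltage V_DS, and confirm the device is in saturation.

I_D ≈ 17 mA, V_DS ≈ 5.3 V

V_G = V_DD·R_2/(R_1+R_2) = 15×47/147 = 4.8 V. With the source grounded, V_GS = V_G = 4.8 V.
Assume saturation: I_D = (k_n/2)(V_GS − V_t)² = (3.2/2)×(4.8 − 1.5)² = 1.6×3.3² = 17.4 mA.
V_DS = V_DD − I_D·R_D = 15 − 17.4×0.56 = 5.27 V.
Saturation requires V_DS ≥ V_GS − V_t = 3.3 V; 5.27 ≥ 3.3 ✓.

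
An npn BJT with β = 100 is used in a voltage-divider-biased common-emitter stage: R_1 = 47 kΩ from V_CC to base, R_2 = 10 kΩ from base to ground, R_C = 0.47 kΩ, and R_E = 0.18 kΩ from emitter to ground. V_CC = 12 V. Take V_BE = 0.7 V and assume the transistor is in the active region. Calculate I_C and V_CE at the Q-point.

I_C ≈ 5.3 mA, V_CE ≈ 8.5 V

Thevenize the base divider: V_Th = V_CC·R_2/(R_1+R_2) = 12×10/57 = 2.11 V, R_Th = R_1‖R_2 = 8.25 kΩ.
Base-emitter loop: V_Th = I_B·R_Th + V_BE + (β+1)I_B·R_E, so I_B = (2.11 − 0.7) / (8.25 + 101×0.18) = 0.0532 mA.
I_C = β·I_B = 100×0.0532 = 5.32 mA, and I_E = (β+1)I_B = 5.37 mA.
V_CE = V_CC − I_C·R_C − I_E·R_E = 12 − 5.32×0.47 − 5.37×0.18 = 8.53 V.
V_CE = 8.53 V > 0.2 V confirms active-region operation.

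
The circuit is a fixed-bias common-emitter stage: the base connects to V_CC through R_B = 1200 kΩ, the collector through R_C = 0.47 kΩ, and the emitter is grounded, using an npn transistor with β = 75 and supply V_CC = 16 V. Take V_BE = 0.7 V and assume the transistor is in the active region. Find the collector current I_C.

Base loop: V_CC = I_B·R_B + V_BE, so I_B = (16 − 0.7)/1200 kΩ = 0.0128 mA.
In the active region I_C = β·I_B = 75 × 0.0128 = 0.956 mA.
Collector loop: V_CE = V_CC − I_C·R_C = 16 − 0.956×0.47 = 15.6 V.
Since V_CE = 15.6 V > V_CE(sat) ≈ 0.2 V, the transistor is in the active region as assumed.

I_C ≈ 0.96 mA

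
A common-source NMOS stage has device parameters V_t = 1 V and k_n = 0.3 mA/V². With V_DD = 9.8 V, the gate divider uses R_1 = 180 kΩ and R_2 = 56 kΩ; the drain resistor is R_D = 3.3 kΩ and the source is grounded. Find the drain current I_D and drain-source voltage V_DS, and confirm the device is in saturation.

V_G = V_DD·R_2/(R_1+R_2) = 9.8×56/236 = 2.33 V. With the source grounded, V_GS = V_G = 2.33 V.
Assume saturation: I_D = (k_n/2)(V_GS − V_t)² = (0.3/2)×(2.33 − 1)² = 0.15×1.33² = 0.264 mA.
V_DS = V_DD − I_D·R_D = 9.8 − 0.264×3.3 = 8.93 V.
Saturation requires V_DS ≥ V_GS − V_t = 1.33 V; 8.93 ≥ 1.33 ✓.

I_D ≈ 0.26 mA, V_DS ≈ 8.9 V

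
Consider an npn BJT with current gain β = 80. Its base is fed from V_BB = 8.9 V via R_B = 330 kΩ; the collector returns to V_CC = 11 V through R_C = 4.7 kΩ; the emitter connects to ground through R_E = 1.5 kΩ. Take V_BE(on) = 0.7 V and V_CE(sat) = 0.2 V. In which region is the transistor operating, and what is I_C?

active; I_C ≈ 1.5 mA

Assume active. Base-emitter loop: I_B = (V_BB − V_BE)/(R_B + (β+1)R_E) = (8.9 − 0.7)/(330 + 81×1.5) = 0.0182 mA.
I_C = β·I_B = 80×0.0182 = 1.45 mA.
V_CE = V_CC − I_C·R_C − I_E·R_E = 11 − 1.45×4.7 − 1.47×1.5 = 1.96 V > V_CE(sat), so the active-region assumption holds.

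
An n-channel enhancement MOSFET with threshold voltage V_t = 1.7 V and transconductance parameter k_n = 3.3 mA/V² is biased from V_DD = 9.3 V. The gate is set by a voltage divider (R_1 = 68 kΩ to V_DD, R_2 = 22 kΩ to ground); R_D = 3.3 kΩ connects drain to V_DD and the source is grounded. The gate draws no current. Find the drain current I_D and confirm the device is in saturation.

V_G = V_DD·R_2/(R_1+R_2) = 9.3×22/90 = 2.27 V. With the source grounded, V_GS = V_G = 2.27 V.
Assume saturation: I_D = (k_n/2)(V_GS − V_t)² = (3.3/2)×(2.27 − 1.7)² = 1.65×0.573² = 0.542 mA.
V_DS = V_DD − I_D·R_D = 9.3 − 0.542×3.3 = 7.51 V.
Saturation requires V_DS ≥ V_GS − V_t = 0.573 V; 7.51 ≥ 0.573 ✓.

I_D ≈ 0.54 mA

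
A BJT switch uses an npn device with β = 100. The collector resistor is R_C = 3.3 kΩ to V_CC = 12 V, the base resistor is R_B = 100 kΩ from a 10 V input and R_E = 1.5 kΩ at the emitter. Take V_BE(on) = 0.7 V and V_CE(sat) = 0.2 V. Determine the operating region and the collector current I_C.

Assume active: I_B = (10 − 0.7)/(100 + 101×1.5) = 0.037 mA, I_C = β·I_B = 3.7 mA.
Then V_CE = 12 − 3.7×3.3 − 3.73×1.5 = -5.8 V < 0.2 V — the active assumption fails.
Re-solve with V_CE = 0.2 V. KCL at the emitter: V_E/R_E = (V_BB−0.7−V_E)/R_B + (V_CC−0.2−V_E)/R_C, giving V_E = 3.74 V.
I_C = (V_CC − 0.2 − V_E)/R_C = (11.8 − 3.74)/3.3 = 2.44 mA.
Check: I_B = (9.3 − 3.74)/100 = 0.0556 mA, and β·I_B = 5.56 mA > I_C, confirming saturation.

saturation; I_C ≈ 2.4 mA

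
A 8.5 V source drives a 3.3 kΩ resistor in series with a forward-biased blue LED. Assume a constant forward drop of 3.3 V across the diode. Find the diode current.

KVL around the loop: 8.5 = V_D + I·R = 3.3 + I × 3.3 kΩ.
So I = (8.5 − 3.3) / 3.3 kΩ = 5.2 / 3.3 = 1.58 mA.

I ≈ 1.6 mA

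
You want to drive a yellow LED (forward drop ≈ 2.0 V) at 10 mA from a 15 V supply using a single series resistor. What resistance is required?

R ≈ 1.3 kΩ

The resistor drops V_S − V_D = 15 − 2.0 = 13 V at 10 mA.
R = 13 V / 10 mA = 1.3 kΩ.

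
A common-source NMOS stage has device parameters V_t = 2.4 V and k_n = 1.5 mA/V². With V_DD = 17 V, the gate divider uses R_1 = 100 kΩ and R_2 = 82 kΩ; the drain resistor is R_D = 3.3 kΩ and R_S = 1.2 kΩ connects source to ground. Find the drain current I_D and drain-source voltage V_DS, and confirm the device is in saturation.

I_D ≈ 2.8 mA, V_DS ≈ 4.5 V

V_G = V_DD·R_2/(R_1+R_2) = 17×82/182 = 7.66 V.
Assume saturation: I_D = (k_n/2)(V_GS − V_t)² with V_GS = V_G − I_D·R_S = 7.66 − 1.2·I_D.
Substituting gives 1.08·I_D² − 10.5·I_D + 20.7 = 0, with roots I_D = 2.78 or 6.91 mA.
The root I_D = 6.91 mA gives V_GS = -0.636 V ≤ V_t, so take I_D = 2.78 mA.
Then V_GS = 4.32 V and V_DS = V_DD − I_D(R_D+R_S) = 17 − 2.78×4.5 = 4.5 V.
Saturation requires V_DS ≥ V_GS − V_t = 1.92 V; 4.5 ≥ 1.92 ✓.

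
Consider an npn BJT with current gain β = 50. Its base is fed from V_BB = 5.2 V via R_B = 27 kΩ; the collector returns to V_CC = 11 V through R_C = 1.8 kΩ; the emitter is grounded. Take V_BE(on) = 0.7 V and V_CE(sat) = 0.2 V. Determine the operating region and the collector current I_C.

saturation; I_C ≈ 6 mA

Assume active: I_B = (5.2 − 0.7)/27 = 0.167 mA, giving I_C = β·I_B = 8.33 mA.
But then V_CE = 11 − 8.33×1.8 = -4 V < V_CE(sat) = 0.2 V — impossible in the active region.
So the transistor is saturated. With V_CE = 0.2 V, I_C = (V_CC − 0.2)/R_C = 10.8/1.8 = 6 mA.
Check: β·I_B = 8.33 mA > I_C = 6 mA, confirming saturation.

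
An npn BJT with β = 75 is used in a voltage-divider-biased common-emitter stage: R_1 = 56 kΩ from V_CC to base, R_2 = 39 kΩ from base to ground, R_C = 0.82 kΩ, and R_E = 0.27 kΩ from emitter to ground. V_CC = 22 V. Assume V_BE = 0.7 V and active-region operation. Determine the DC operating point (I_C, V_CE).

Thevenize the base divider: V_Th = V_CC·R_2/(R_1+R_2) = 22×39/95 = 9.03 V, R_Th = R_1‖R_2 = 23 kΩ.
Base-emitter loop: V_Th = I_B·R_Th + V_BE + (β+1)I_B·R_E, so I_B = (9.03 − 0.7) / (23 + 76×0.27) = 0.191 mA.
I_C = β·I_B = 75×0.191 = 14.4 mA, and I_E = (β+1)I_B = 14.6 mA.
V_CE = V_CC − I_C·R_C − I_E·R_E = 22 − 14.4×0.82 − 14.6×0.27 = 6.29 V.
V_CE = 6.29 V > 0.2 V confirms active-region operation.

I_C ≈ 14 mA, V_CE ≈ 6.3 V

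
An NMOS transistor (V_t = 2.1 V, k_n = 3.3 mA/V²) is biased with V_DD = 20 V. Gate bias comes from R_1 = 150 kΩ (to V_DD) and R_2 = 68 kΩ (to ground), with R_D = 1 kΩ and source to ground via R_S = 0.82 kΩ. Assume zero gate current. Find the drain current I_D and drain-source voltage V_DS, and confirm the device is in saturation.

V_G = V_DD·R_2/(R_1+R_2) = 20×68/218 = 6.24 V.
Assume saturation: I_D = (k_n/2)(V_GS − V_t)² with V_GS = V_G − I_D·R_S = 6.24 − 0.82·I_D.
Substituting gives 1.11·I_D² − 12.2·I_D + 28.3 = 0, with roots I_D = 3.32 or 7.68 mA.
The root I_D = 7.68 mA gives V_GS = -0.0571 V ≤ V_t, so take I_D = 3.32 mA.
Then V_GS = 3.52 V and V_DS = V_DD − I_D(R_D+R_S) = 20 − 3.32×1.82 = 14 V.
Saturation requires V_DS ≥ V_GS − V_t = 1.42 V; 14 ≥ 1.42 ✓.

I_D ≈ 3.3 mA, V_DS ≈ 14 V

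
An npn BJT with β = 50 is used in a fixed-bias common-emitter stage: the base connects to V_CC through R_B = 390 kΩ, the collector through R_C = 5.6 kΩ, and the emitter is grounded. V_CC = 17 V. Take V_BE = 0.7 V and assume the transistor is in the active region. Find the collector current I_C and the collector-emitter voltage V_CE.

Base loop: V_CC = I_B·R_B + V_BE, so I_B = (17 − 0.7)/390 kΩ = 0.0418 mA.
In the active region I_C = β·I_B = 50 × 0.0418 = 2.09 mA.
Collector loop: V_CE = V_CC − I_C·R_C = 17 − 2.09×5.6 = 5.3 V.
Since V_CE = 5.3 V > V_CE(sat) ≈ 0.2 V, the transistor is in the active region as assumed.

I_C ≈ 2.1 mA, V_CE ≈ 5.3 V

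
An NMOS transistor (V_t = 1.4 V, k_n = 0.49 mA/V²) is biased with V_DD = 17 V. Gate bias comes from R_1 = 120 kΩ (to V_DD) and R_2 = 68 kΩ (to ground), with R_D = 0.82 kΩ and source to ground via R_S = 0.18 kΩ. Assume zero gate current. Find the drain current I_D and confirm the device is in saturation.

I_D ≈ 4 mA

V_G = V_DD·R_2/(R_1+R_2) = 17×68/188 = 6.15 V.
Assume saturation: I_D = (k_n/2)(V_GS − V_t)² with V_GS = V_G − I_D·R_S = 6.15 − 0.18·I_D.
Substituting gives 0.00794·I_D² − 1.42·I_D + 5.53 = 0, with roots I_D = 3.98 or 175 mA.
The root I_D = 175 mA gives V_GS = -25.3 V ≤ V_t, so take I_D = 3.98 mA.
Then V_GS = 5.43 V and V_DS = V_DD − I_D(R_D+R_S) = 17 − 3.98×1 = 13 V.
Saturation requires V_DS ≥ V_GS − V_t = 4.03 V; 13 ≥ 4.03 ✓.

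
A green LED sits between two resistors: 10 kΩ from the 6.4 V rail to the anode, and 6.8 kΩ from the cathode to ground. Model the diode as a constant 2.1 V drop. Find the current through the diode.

The two resistors are in series with the diode, so KVL gives 6.4 = I·10 + 2.1 + I·6.8.
I = (6.4 − 2.1) / (10 + 6.8) kΩ = 4.3 / 16.8 = 0.256 mA.

I ≈ 0.26 mA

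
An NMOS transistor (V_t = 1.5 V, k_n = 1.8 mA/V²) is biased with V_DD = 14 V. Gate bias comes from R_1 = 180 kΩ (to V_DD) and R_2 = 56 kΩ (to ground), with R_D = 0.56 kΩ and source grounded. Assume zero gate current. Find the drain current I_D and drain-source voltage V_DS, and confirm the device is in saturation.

V_G = V_DD·R_2/(R_1+R_2) = 14×56/236 = 3.32 V. With the source grounded, V_GS = V_G = 3.32 V.
Assume saturation: I_D = (k_n/2)(V_GS − V_t)² = (1.8/2)×(3.32 − 1.5)² = 0.9×1.82² = 2.99 mA.
V_DS = V_DD − I_D·R_D = 14 − 2.99×0.56 = 12.3 V.
Saturation requires V_DS ≥ V_GS − V_t = 1.82 V; 12.3 ≥ 1.82 ✓.

I_D ≈ 3 mA, V_DS ≈ 12 V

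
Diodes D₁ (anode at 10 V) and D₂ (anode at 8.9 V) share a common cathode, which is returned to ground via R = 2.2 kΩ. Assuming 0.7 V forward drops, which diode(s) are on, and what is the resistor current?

Assume both conduct. Then node N would need to be at both 10−0.7 = 9.3 V and 8.9−0.7 = 8.2 V, which is impossible.
Assume only D₁ conducts: V_N = 10 − 0.7 = 9.3 V, so I_R = 9.3/2.2 = 4.23 mA.
Check D₂: its anode-to-cathode voltage is 8.9 − 9.3 = -0.4 V < 0.7 V, so it is off. The assumption is consistent.

Only D₁ conducts; I_R ≈ 4.2 mA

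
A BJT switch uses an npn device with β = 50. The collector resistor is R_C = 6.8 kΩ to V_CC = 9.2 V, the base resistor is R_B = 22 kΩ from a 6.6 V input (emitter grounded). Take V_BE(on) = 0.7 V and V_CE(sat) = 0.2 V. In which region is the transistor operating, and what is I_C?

Assume active: I_B = (6.6 − 0.7)/22 = 0.268 mA, giving I_C = β·I_B = 13.4 mA.
But then V_CE = 9.2 − 13.4×6.8 = -82 V < V_CE(sat) = 0.2 V — impossible in the active region.
So the transistor is saturated. With V_CE = 0.2 V, I_C = (V_CC − 0.2)/R_C = 9/6.8 = 1.32 mA.
Check: β·I_B = 13.4 mA > I_C = 1.32 mA, confirming saturation.

saturation; I_C ≈ 1.3 mA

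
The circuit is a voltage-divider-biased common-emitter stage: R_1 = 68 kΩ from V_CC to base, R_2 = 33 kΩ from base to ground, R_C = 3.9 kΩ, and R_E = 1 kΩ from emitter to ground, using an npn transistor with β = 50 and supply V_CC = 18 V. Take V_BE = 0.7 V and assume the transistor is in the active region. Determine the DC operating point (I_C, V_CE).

Thevenize the base divider: V_Th = V_CC·R_2/(R_1+R_2) = 18×33/101 = 5.88 V, R_Th = R_1‖R_2 = 22.2 kΩ.
Base-emitter loop: V_Th = I_B·R_Th + V_BE + (β+1)I_B·R_E, so I_B = (5.88 − 0.7) / (22.2 + 51×1) = 0.0708 mA.
I_C = β·I_B = 50×0.0708 = 3.54 mA, and I_E = (β+1)I_B = 3.61 mA.
V_CE = V_CC − I_C·R_C − I_E·R_E = 18 − 3.54×3.9 − 3.61×1 = 0.592 V.
V_CE = 0.592 V > 0.2 V confirms active-region operation.

I_C ≈ 3.5 mA, V_CE ≈ 0.59 V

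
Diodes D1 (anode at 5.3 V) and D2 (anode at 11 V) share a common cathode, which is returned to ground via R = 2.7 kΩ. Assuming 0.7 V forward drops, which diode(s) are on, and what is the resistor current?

Only D2 conducts; I_R ≈ 3.8 mA

Assume both conduct. Then node N would need to be at both 5.3−0.7 = 4.6 V and 11−0.7 = 10.3 V, which is impossible.
Assume only D2 conducts: V_N = 11 − 0.7 = 10.3 V, so I_R = 10.3/2.7 = 3.81 mA.
Check D1: its anode-to-cathode voltage is 5.3 − 10.3 = -5 V < 0.7 V, so it is off. The assumption is consistent.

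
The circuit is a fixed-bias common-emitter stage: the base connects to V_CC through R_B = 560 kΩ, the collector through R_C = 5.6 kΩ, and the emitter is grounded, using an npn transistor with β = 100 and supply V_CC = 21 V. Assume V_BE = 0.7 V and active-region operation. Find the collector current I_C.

Base loop: V_CC = I_B·R_B + V_BE, so I_B = (21 − 0.7)/560 kΩ = 0.0363 mA.
In the active region I_C = β·I_B = 100 × 0.0363 = 3.63 mA.
Collector loop: V_CE = V_CC − I_C·R_C = 21 − 3.63×5.6 = 0.7 V.
Since V_CE = 0.7 V > V_CE(sat) ≈ 0.2 V, the transistor is in the active region as assumed.

I_C ≈ 3.6 mA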